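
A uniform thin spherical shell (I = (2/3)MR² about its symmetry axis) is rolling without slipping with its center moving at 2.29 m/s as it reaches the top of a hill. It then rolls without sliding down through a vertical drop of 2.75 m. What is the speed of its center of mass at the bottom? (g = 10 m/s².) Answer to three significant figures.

v ≈ 6.18 m/s

For this body I = (2/3)MR², i.e. k = I/(MR²) = 2/3.
Pure rolling means v = ωR; then KE = ½Mv² + ½I(v/R)² = ½(1+k)Mv² = (5/6)Mv².
Conserving energy between top and bottom: (5/6)Mv² = (5/6)Mv₀² + Mgh, hence v² = v₀² + 2gh/(1+k).
v = √(2.29² + 2×10×2.75/1.667) = √38.24 ≈ 6.18 m/s.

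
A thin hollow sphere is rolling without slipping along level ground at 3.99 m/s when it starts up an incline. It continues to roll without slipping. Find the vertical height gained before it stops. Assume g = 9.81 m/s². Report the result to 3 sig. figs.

h ≈ 1.35 m

Here I = (2/3)MR², so the shape factor k = I/(MR²) = 2/3.
The rolling condition ω = v/R makes the rotational term ½I(v/R)² = ½kMv², so KE_total = ½(1+k)Mv² = (5/6)Mv².
All of this converts to potential energy at the highest point: (5/6)Mv₀² = Mgh.
Thus h = (1+k)v₀²/(2g) = 1.667 × 3.99² / (2 × 9.81) ≈ 1.35 m.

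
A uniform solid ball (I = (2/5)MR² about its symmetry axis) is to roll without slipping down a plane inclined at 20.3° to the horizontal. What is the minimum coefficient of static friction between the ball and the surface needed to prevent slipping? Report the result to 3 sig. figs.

Here I = (2/5)MR², so the shape factor k = I/(MR²) = 0.4.
Newton's second law down the slope: Mg sinθ − f = Ma. The torque equation fR = Iα (with α = a/R) gives f = kMa.
These give a = g sinθ/(1+k) and the required friction f = kMg sinθ/(1+k).
With N = Mg cosθ, the no-slip condition f ≤ μN gives μ_min = f/N = k tanθ/(1+k).
μ_min = 0.4 × tan20.3° / 1.4 ≈ 0.106.

μ_min ≈ 0.106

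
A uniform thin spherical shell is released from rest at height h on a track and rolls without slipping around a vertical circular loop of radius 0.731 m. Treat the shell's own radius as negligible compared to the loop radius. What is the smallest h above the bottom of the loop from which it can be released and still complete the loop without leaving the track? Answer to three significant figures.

h_min ≈ 2.07 m

Here I = (2/3)MR², so the shape factor k = I/(MR²) = 2/3.
At the top of the loop, the minimum-contact condition is Mg = Mv_top²/r, so v_top² = gr.
With ω = v/R, the kinetic energy at speed v is ½(1+k)Mv² = (5/6)Mv².
Energy conservation from release (height h) to the top (height 2r): Mgh = Mg(2r) + (5/6)M·gr.
Thus h_min = 2r + (1+k)r/2 = r(2 + 1.667/2) = 0.731 × 2.833 ≈ 2.07 m.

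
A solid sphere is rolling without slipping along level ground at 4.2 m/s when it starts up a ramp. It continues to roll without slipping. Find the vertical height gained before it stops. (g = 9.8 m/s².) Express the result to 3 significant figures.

h ≈ 1.26 m

The moment of inertia is (2/5)MR², giving k ≡ I/(MR²) = 0.4.
Rolling without slipping gives ω = v/R, so the total kinetic energy is ½Mv² + ½Iω² = ½(1+k)Mv² = (7/10)Mv².
At the top the kinetic energy is zero, so (7/10)Mv₀² = Mgh.
Thus h = (1+k)v₀²/(2g) = 1.4 × 4.2² / (2 × 9.8) ≈ 1.26 m.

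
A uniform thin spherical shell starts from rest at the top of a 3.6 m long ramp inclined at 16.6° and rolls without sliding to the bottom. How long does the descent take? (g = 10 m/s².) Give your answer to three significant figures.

t ≈ 2.05 s

The moment of inertia is (2/3)MR², giving k ≡ I/(MR²) = 2/3.
Translational: Mg sinθ − f = Ma. Rotational about the CM: fR = Iα = kMRa, so f = kMa.
Hence a = g sinθ/(1+k) = 10×sin16.6°/1.667 = 1.714 m/s².
With constant a from rest, t = √(2L/a) = √(2·3.6/1.714) ≈ 2.05 s.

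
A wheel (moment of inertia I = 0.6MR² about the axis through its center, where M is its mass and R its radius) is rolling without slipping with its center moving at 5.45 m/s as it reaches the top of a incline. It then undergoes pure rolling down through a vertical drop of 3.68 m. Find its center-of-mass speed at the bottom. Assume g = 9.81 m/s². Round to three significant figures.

v ≈ 8.65 m/s

Here I = 0.6MR², so the shape factor k = I/(MR²) = 0.6.
Pure rolling means v = ωR; then KE = ½Mv² + ½I(v/R)² = ½(1+k)Mv² = (4/5)Mv².
Conserving energy between top and bottom: (4/5)Mv² = (4/5)Mv₀² + Mgh, hence v² = v₀² + 2gh/(1+k).
v = √(5.45² + 2×9.81×3.68/1.6) = √74.83 ≈ 8.65 m/s.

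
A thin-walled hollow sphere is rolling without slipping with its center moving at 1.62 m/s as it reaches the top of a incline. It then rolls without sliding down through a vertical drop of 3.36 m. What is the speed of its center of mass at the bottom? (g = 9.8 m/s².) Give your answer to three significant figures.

The moment of inertia is (2/3)MR², giving k ≡ I/(MR²) = 2/3.
Rolling without slipping gives ω = v/R, so the total kinetic energy is ½Mv² + ½Iω² = ½(1+k)Mv² = (5/6)Mv².
Energy conservation: (5/6)Mv₀² + Mgh = (5/6)Mv², so v² = v₀² + 2gh/(1+k).
v = √(1.62² + 2×9.8×3.36/1.667) = √42.14 ≈ 6.49 m/s.

v ≈ 6.49 m/s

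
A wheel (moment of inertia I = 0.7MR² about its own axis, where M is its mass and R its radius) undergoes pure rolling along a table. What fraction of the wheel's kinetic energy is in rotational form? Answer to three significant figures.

fraction ≈ 0.412

For this body I = 0.7MR², i.e. k = I/(MR²) = 0.7.
Since ω = v/R, the translational part is ½Mv² and the rotational part is ½I(v/R)² = ½kMv²; the total is ½(1+k)Mv².
The rotational fraction is therefore k/(1+k) = 0.7/1.7 ≈ 0.412.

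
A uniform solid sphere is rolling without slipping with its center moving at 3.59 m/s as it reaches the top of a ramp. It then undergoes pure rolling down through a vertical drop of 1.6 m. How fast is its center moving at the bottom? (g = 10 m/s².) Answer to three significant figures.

v ≈ 5.98 m/s

Here I = (2/5)MR², so the shape factor k = I/(MR²) = 0.4.
Pure rolling means v = ωR; then KE = ½Mv² + ½I(v/R)² = ½(1+k)Mv² = (7/10)Mv².
Energy conservation: (7/10)Mv₀² + Mgh = (7/10)Mv², so v² = v₀² + 2gh/(1+k).
v = √(3.59² + 2×10×1.6/1.4) = √35.75 ≈ 5.98 m/s.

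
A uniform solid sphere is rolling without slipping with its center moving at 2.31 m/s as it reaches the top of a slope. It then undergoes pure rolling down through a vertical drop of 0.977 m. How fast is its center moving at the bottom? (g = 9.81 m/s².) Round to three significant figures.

v ≈ 4.36 m/s

Here I = (2/5)MR², so the shape factor k = I/(MR²) = 0.4.
Since it rolls without slipping, ω = v/R and KE = ½Mv² + ½Iω² = ½(1+k)Mv² = (7/10)Mv².
Conserving energy between top and bottom: (7/10)Mv² = (7/10)Mv₀² + Mgh, hence v² = v₀² + 2gh/(1+k).
v = √(2.31² + 2×9.81×0.977/1.4) = √19.03 ≈ 4.36 m/s.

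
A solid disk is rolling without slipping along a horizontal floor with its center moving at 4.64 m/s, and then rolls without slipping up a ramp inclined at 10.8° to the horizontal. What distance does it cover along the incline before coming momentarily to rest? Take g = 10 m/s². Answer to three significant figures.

The moment of inertia is (1/2)MR², giving k ≡ I/(MR²) = 0.5.
The rolling condition ω = v/R makes the rotational term ½I(v/R)² = ½kMv², so KE_total = ½(1+k)Mv² = (3/4)Mv².
Setting this equal to Mgh gives the vertical rise h = (1+k)v₀²/(2g) = 1.5×4.64²/(2×10) = 1.615 m.
Along the incline, d = h/sinθ = 1.615/sin10.8° ≈ 8.62 m.

d ≈ 8.62 m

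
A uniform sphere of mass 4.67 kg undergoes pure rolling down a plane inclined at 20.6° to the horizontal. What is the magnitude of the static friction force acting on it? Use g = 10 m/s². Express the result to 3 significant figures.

For this body I = (2/5)MR², i.e. k = I/(MR²) = 0.4.
Along the incline Mg sinθ − f = Ma, and torque about the center fR = Iα = kMR²(a/R) gives f = kMa.
Combining, a = g sinθ/(1+k) and f = kMa = kMg sinθ/(1+k).
f = 0.4 × 4.67 × 10 × sin20.6° / 1.4 ≈ 4.69 N.

f ≈ 4.69 N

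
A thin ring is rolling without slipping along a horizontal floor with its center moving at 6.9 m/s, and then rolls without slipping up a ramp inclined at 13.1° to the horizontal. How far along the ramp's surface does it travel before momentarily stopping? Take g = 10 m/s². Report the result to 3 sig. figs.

d ≈ 21.0 m

The moment of inertia is MR², giving k ≡ I/(MR²) = 1.
Since it rolls without slipping, ω = v/R and KE = ½Mv² + ½Iω² = ½(1+k)Mv² = Mv².
Setting this equal to Mgh gives the vertical rise h = (1+k)v₀²/(2g) = 2×6.9²/(2×10) = 4.761 m.
The distance along the slope is d = h/sinθ = 4.761/sin13.1° ≈ 21.0 m.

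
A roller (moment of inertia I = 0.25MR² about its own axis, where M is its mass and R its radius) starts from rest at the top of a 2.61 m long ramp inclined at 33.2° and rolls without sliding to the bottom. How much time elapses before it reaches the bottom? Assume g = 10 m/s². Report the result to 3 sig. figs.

Here I = 0.25MR², so the shape factor k = I/(MR²) = 0.25.
Newton's second law down the slope: Mg sinθ − f = Ma. The torque equation fR = Iα (with α = a/R) gives f = kMa.
Hence a = g sinθ/(1+k) = 10×sin33.2°/1.25 = 4.381 m/s².
Starting from rest, L = ½at², so t = √(2L/a) = √(2×2.61/4.381) ≈ 1.09 s.

t ≈ 1.09 s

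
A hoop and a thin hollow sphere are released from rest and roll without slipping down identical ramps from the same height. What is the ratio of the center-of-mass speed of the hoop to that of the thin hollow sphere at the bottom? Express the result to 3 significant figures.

v_ratio ≈ 0.913

Each satisfies Mgh = ½(1+k)Mv² with k = I/(MR²), so v ∝ 1/√(1+k).
For the hoop k = 1; for the thin hollow sphere k = 2/3.
v₁/v₂ = √((1+k₂)/(1+k₁)) = √(1.667/2) ≈ 0.913.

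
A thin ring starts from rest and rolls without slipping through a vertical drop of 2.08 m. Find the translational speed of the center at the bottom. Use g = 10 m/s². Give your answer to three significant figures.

For this body I = MR², i.e. k = I/(MR²) = 1.
Since it rolls without slipping, ω = v/R and KE = ½Mv² + ½Iω² = ½(1+k)Mv² = Mv².
Setting Mgh = Mv² gives v = √(2gh/(1+k)) = √(2·10·2.08/2) ≈ 4.56 m/s.

v ≈ 4.56 m/s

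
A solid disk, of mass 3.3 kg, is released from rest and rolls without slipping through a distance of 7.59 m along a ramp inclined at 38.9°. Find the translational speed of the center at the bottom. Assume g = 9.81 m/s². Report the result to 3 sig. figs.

v ≈ 7.90 m/s

The moment of inertia is (1/2)MR², giving k ≡ I/(MR²) = 0.5.
Rolling without slipping gives ω = v/R, so the total kinetic energy is ½Mv² + ½Iω² = ½(1+k)Mv² = (3/4)Mv².
The vertical drop is h = L sinθ = 7.59 × sin38.9° = 4.766 m.
Energy conservation: Mgh = (3/4)Mv², so v = √(2gh/(1+k)) = √(2 × 9.81 × 4.766 / 1.5) ≈ 7.90 m/s.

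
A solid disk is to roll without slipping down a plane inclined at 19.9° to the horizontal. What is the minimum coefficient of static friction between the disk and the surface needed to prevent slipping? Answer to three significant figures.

μ_min ≈ 0.121

For this body I = (1/2)MR², i.e. k = I/(MR²) = 0.5.
Along the incline Mg sinθ − f = Ma, and torque about the center fR = Iα = kMR²(a/R) gives f = kMa.
These give a = g sinθ/(1+k) and the required friction f = kMg sinθ/(1+k).
With N = Mg cosθ, the no-slip condition f ≤ μN gives μ_min = f/N = k tanθ/(1+k).
μ_min = 0.5 × tan19.9° / 1.5 ≈ 0.121.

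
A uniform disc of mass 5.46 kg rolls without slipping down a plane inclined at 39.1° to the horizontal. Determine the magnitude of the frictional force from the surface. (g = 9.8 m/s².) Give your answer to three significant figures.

f ≈ 11.2 N

The moment of inertia is (1/2)MR², giving k ≡ I/(MR²) = 0.5.
Translational: Mg sinθ − f = Ma. Rotational about the CM: fR = Iα = kMRa, so f = kMa.
Combining, a = g sinθ/(1+k) and f = kMa = kMg sinθ/(1+k).
f = 0.5 × 5.46 × 9.8 × sin39.1° / 1.5 ≈ 11.2 N.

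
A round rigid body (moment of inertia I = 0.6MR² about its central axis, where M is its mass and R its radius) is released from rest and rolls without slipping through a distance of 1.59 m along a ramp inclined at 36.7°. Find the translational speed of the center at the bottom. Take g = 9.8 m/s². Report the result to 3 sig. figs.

With I = 0.6MR², the ratio k = I/(MR²) is 0.6.
Pure rolling means v = ωR; then KE = ½Mv² + ½I(v/R)² = ½(1+k)Mv² = (4/5)Mv².
The vertical drop is h = L sinθ = 1.59 × sin36.7° = 0.9502 m.
Setting Mgh = (4/5)Mv² gives v = √(2gh/(1+k)) = √(2·9.8·0.9502/1.6) ≈ 3.41 m/s.

v ≈ 3.41 m/s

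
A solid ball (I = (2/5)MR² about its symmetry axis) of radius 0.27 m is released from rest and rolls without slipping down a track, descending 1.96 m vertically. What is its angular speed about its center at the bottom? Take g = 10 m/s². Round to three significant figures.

ω ≈ 19.6 rad/s

With I = (2/5)MR², the ratio k = I/(MR²) is 0.4.
Pure rolling means v = ωR; then KE = ½Mv² + ½I(v/R)² = ½(1+k)Mv² = (7/10)Mv².
Energy conservation Mgh = ½(1+k)Mv² gives v = √(2gh/(1+k)) = √(2 × 10 × 1.96 / 1.4) = 5.292 m/s.
Then ω = v/R = 5.292 / 0.27 ≈ 19.6 rad/s.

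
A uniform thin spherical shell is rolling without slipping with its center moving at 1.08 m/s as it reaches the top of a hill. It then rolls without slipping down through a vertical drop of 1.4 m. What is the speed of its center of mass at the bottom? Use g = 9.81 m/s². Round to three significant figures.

v ≈ 4.20 m/s

The moment of inertia is (2/3)MR², giving k ≡ I/(MR²) = 2/3.
Since it rolls without slipping, ω = v/R and KE = ½Mv² + ½Iω² = ½(1+k)Mv² = (5/6)Mv².
Energy conservation: (5/6)Mv₀² + Mgh = (5/6)Mv², so v² = v₀² + 2gh/(1+k).
v = √(1.08² + 2×9.81×1.4/1.667) = √17.65 ≈ 4.20 m/s.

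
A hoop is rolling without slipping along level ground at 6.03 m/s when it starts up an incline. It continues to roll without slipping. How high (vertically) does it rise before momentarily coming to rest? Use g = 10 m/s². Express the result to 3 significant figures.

h ≈ 3.64 m

The moment of inertia is MR², giving k ≡ I/(MR²) = 1.
Since it rolls without slipping, ω = v/R and KE = ½Mv² + ½Iω² = ½(1+k)Mv² = Mv².
At the top the kinetic energy is zero, so Mv₀² = Mgh.
Thus h = (1+k)v₀²/(2g) = 2 × 6.03² / (2 × 10) ≈ 3.64 m.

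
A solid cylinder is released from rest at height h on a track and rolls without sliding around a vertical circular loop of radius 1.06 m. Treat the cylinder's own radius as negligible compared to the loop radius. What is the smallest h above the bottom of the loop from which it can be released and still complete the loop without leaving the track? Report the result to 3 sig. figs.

With I = (1/2)MR², the ratio k = I/(MR²) is 0.5.
At the top, contact is just lost when gravity alone supplies the centripetal force: Mg = Mv_top²/r, i.e. v_top² = gr.
With ω = v/R, the kinetic energy at speed v is ½(1+k)Mv² = (3/4)Mv².
Energy conservation from release (height h) to the top (height 2r): Mgh = Mg(2r) + (3/4)M·gr.
Thus h_min = 2r + (1+k)r/2 = r(2 + 1.5/2) = 1.06 × 2.75 ≈ 2.92 m.

h_min ≈ 2.92 m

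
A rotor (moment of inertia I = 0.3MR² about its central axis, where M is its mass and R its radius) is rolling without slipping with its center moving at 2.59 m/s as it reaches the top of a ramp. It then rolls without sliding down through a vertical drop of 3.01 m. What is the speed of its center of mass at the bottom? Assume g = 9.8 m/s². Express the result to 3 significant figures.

Here I = 0.3MR², so the shape factor k = I/(MR²) = 0.3.
Pure rolling means v = ωR; then KE = ½Mv² + ½I(v/R)² = ½(1+k)Mv² = (13/20)Mv².
Energy conservation: (13/20)Mv₀² + Mgh = (13/20)Mv², so v² = v₀² + 2gh/(1+k).
v = √(2.59² + 2×9.8×3.01/1.3) = √52.09 ≈ 7.22 m/s.

v ≈ 7.22 m/s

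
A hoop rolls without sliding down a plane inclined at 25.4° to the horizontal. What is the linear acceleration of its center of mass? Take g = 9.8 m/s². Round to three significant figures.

a ≈ 2.10 m/s²

The moment of inertia is MR², giving k ≡ I/(MR²) = 1.
Newton's second law down the slope: Mg sinθ − f = Ma. The torque equation fR = Iα (with α = a/R) gives f = kMa.
Eliminating f: Mg sinθ = (1+k)Ma, so a = g sinθ/(1+k) = 9.8 × sin25.4° / 2 ≈ 2.10 m/s².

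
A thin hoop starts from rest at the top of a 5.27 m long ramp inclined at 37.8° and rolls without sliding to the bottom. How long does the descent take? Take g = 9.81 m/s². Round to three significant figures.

The moment of inertia is MR², giving k ≡ I/(MR²) = 1.
Newton's second law down the slope: Mg sinθ − f = Ma. The torque equation fR = Iα (with α = a/R) gives f = kMa.
Hence a = g sinθ/(1+k) = 9.81×sin37.8°/2 = 3.006 m/s².
With constant a from rest, t = √(2L/a) = √(2·5.27/3.006) ≈ 1.87 s.

t ≈ 1.87 s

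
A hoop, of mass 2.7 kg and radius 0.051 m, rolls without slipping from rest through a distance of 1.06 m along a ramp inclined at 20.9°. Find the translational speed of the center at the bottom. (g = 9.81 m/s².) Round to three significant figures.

Here I = MR², so the shape factor k = I/(MR²) = 1.
Since it rolls without slipping, ω = v/R and KE = ½Mv² + ½Iω² = ½(1+k)Mv² = Mv².
The vertical drop is h = L sinθ = 1.06 × sin20.9° = 0.3781 m.
Setting Mgh = Mv² gives v = √(2gh/(1+k)) = √(2·9.81·0.3781/2) ≈ 1.93 m/s.

v ≈ 1.93 m/s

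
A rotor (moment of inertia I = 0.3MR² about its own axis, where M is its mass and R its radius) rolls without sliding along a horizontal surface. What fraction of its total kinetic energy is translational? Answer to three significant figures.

fraction ≈ 0.769

The moment of inertia is 0.3MR², giving k ≡ I/(MR²) = 0.3.
Since ω = v/R, the translational part is ½Mv² and the rotational part is ½I(v/R)² = ½kMv²; the total is ½(1+k)Mv².
The translational fraction is therefore 1/(1+k) = 1/1.3 ≈ 0.769.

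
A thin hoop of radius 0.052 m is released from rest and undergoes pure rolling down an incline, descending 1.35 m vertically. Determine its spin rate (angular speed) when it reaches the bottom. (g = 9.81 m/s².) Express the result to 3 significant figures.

The moment of inertia is MR², giving k ≡ I/(MR²) = 1.
Since it rolls without slipping, ω = v/R and KE = ½Mv² + ½Iω² = ½(1+k)Mv² = Mv².
Energy conservation Mgh = ½(1+k)Mv² gives v = √(2gh/(1+k)) = √(2 × 9.81 × 1.35 / 2) = 3.639 m/s.
The angular speed follows from ω = v/R = 3.639/0.052 ≈ 70.0 rad/s.

ω ≈ 70.0 rad/s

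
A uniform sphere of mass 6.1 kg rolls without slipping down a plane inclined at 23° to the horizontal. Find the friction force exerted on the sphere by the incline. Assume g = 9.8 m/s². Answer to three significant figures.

f ≈ 6.67 N

The moment of inertia is (2/5)MR², giving k ≡ I/(MR²) = 0.4.
Newton's second law down the slope: Mg sinθ − f = Ma. The torque equation fR = Iα (with α = a/R) gives f = kMa.
Combining, a = g sinθ/(1+k) and f = kMa = kMg sinθ/(1+k).
f = 0.4 × 6.1 × 9.8 × sin23° / 1.4 ≈ 6.67 N.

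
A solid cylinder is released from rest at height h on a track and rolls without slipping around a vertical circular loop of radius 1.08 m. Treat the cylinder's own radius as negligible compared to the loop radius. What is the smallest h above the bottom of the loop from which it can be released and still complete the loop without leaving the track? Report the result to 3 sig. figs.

h_min ≈ 2.97 m

Here I = (1/2)MR², so the shape factor k = I/(MR²) = 0.5.
At the top, contact is just lost when gravity alone supplies the centripetal force: Mg = Mv_top²/r, i.e. v_top² = gr.
With ω = v/R, the kinetic energy at speed v is ½(1+k)Mv² = (3/4)Mv².
Energy conservation from release (height h) to the top (height 2r): Mgh = Mg(2r) + (3/4)M·gr.
Thus h_min = 2r + (1+k)r/2 = r(2 + 1.5/2) = 1.08 × 2.75 ≈ 2.97 m.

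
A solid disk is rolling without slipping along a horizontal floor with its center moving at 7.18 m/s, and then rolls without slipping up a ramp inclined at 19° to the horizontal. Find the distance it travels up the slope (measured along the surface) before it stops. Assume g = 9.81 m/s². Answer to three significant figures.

Here I = (1/2)MR², so the shape factor k = I/(MR²) = 0.5.
Pure rolling means v = ωR; then KE = ½Mv² + ½I(v/R)² = ½(1+k)Mv² = (3/4)Mv².
Setting this equal to Mgh gives the vertical rise h = (1+k)v₀²/(2g) = 1.5×7.18²/(2×9.81) = 3.941 m.
Along the incline, d = h/sinθ = 3.941/sin19° ≈ 12.1 m.

d ≈ 12.1 m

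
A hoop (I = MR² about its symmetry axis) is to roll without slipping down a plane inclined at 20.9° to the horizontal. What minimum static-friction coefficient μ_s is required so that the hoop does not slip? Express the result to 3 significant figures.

The moment of inertia is MR², giving k ≡ I/(MR²) = 1.
Translational: Mg sinθ − f = Ma. Rotational about the CM: fR = Iα = kMRa, so f = kMa.
These give a = g sinθ/(1+k) and the required friction f = kMg sinθ/(1+k).
The normal force is N = Mg cosθ, so μ_min = f/N = k tanθ/(1+k).
μ_min = 1 × tan20.9° / 2 ≈ 0.191.

μ_min ≈ 0.191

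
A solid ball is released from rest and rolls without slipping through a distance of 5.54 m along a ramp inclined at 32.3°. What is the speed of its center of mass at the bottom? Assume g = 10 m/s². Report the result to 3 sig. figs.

v ≈ 6.50 m/s

The moment of inertia is (2/5)MR², giving k ≡ I/(MR²) = 0.4.
The rolling condition ω = v/R makes the rotational term ½I(v/R)² = ½kMv², so KE_total = ½(1+k)Mv² = (7/10)Mv².
The vertical drop is h = L sinθ = 5.54 × sin32.3° = 2.96 m.
Energy conservation: Mgh = (7/10)Mv², so v = √(2gh/(1+k)) = √(2 × 10 × 2.96 / 1.4) ≈ 6.50 m/s.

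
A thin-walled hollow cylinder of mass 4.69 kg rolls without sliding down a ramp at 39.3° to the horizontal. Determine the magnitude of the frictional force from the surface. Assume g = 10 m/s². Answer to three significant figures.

For this body I = MR², i.e. k = I/(MR²) = 1.
Newton's second law down the slope: Mg sinθ − f = Ma. The torque equation fR = Iα (with α = a/R) gives f = kMa.
Combining, a = g sinθ/(1+k) and f = kMa = kMg sinθ/(1+k).
f = 1 × 4.69 × 10 × sin39.3° / 2 ≈ 14.9 N.

f ≈ 14.9 N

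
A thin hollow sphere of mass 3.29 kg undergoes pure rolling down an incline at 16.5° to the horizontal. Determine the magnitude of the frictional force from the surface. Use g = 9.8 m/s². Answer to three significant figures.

f ≈ 3.66 N

For this body I = (2/3)MR², i.e. k = I/(MR²) = 2/3.
Newton's second law down the slope: Mg sinθ − f = Ma. The torque equation fR = Iα (with α = a/R) gives f = kMa.
Combining, a = g sinθ/(1+k) and f = kMa = kMg sinθ/(1+k).
f = (2/3) × 3.29 × 9.8 × sin16.5° / 1.667 ≈ 3.66 N.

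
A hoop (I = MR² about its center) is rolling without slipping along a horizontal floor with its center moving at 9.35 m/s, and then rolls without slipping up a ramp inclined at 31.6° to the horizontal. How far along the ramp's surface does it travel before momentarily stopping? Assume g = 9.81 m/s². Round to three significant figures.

d ≈ 17.0 m

The moment of inertia is MR², giving k ≡ I/(MR²) = 1.
Rolling without slipping gives ω = v/R, so the total kinetic energy is ½Mv² + ½Iω² = ½(1+k)Mv² = Mv².
Setting this equal to Mgh gives the vertical rise h = (1+k)v₀²/(2g) = 2×9.35²/(2×9.81) = 8.912 m.
The distance along the slope is d = h/sinθ = 8.912/sin31.6° ≈ 17.0 m.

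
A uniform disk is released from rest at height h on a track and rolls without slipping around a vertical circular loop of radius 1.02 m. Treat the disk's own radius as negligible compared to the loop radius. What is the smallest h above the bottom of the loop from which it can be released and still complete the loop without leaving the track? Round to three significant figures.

Here I = (1/2)MR², so the shape factor k = I/(MR²) = 0.5.
At the top, contact is just lost when gravity alone supplies the centripetal force: Mg = Mv_top²/r, i.e. v_top² = gr.
With ω = v/R, the kinetic energy at speed v is ½(1+k)Mv² = (3/4)Mv².
Energy conservation from release (height h) to the top (height 2r): Mgh = Mg(2r) + (3/4)M·gr.
Thus h_min = 2r + (1+k)r/2 = r(2 + 1.5/2) = 1.02 × 2.75 ≈ 2.81 m.

h_min ≈ 2.81 m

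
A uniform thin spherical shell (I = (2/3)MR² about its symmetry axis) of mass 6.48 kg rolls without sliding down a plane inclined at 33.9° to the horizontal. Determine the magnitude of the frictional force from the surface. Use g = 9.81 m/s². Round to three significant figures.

f ≈ 14.2 N

The moment of inertia is (2/3)MR², giving k ≡ I/(MR²) = 2/3.
Along the incline Mg sinθ − f = Ma, and torque about the center fR = Iα = kMR²(a/R) gives f = kMa.
Combining, a = g sinθ/(1+k) and f = kMa = kMg sinθ/(1+k).
f = (2/3) × 6.48 × 9.81 × sin33.9° / 1.667 ≈ 14.2 N.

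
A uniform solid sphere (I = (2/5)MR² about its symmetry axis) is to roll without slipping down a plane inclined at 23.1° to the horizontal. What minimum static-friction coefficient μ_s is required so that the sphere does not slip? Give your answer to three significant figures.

The moment of inertia is (2/5)MR², giving k ≡ I/(MR²) = 0.4.
Along the incline Mg sinθ − f = Ma, and torque about the center fR = Iα = kMR²(a/R) gives f = kMa.
These give a = g sinθ/(1+k) and the required friction f = kMg sinθ/(1+k).
With N = Mg cosθ, the no-slip condition f ≤ μN gives μ_min = f/N = k tanθ/(1+k).
μ_min = 0.4 × tan23.1° / 1.4 ≈ 0.122.

μ_min ≈ 0.122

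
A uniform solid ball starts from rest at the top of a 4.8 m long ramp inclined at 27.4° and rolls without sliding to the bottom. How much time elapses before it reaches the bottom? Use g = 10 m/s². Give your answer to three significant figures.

For this body I = (2/5)MR², i.e. k = I/(MR²) = 0.4.
Along the incline Mg sinθ − f = Ma, and torque about the center fR = Iα = kMR²(a/R) gives f = kMa.
Hence a = g sinθ/(1+k) = 10×sin27.4°/1.4 = 3.287 m/s².
Starting from rest, L = ½at², so t = √(2L/a) = √(2×4.8/3.287) ≈ 1.71 s.

t ≈ 1.71 s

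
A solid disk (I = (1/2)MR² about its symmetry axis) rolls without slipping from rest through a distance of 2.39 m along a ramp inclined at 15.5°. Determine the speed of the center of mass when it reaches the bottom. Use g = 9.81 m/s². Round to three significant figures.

For this body I = (1/2)MR², i.e. k = I/(MR²) = 0.5.
Pure rolling means v = ωR; then KE = ½Mv² + ½I(v/R)² = ½(1+k)Mv² = (3/4)Mv².
The vertical drop is h = L sinθ = 2.39 × sin15.5° = 0.6387 m.
Setting Mgh = (3/4)Mv² gives v = √(2gh/(1+k)) = √(2·9.81·0.6387/1.5) ≈ 2.89 m/s.

v ≈ 2.89 m/s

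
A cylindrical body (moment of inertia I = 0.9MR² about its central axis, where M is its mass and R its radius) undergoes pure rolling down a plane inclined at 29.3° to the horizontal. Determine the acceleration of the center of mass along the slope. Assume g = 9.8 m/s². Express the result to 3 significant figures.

a ≈ 2.52 m/s²

The moment of inertia is 0.9MR², giving k ≡ I/(MR²) = 0.9.
Newton's second law down the slope: Mg sinθ − f = Ma. The torque equation fR = Iα (with α = a/R) gives f = kMa.
Eliminating f: Mg sinθ = (1+k)Ma, so a = g sinθ/(1+k) = 9.8 × sin29.3° / 1.9 ≈ 2.52 m/s².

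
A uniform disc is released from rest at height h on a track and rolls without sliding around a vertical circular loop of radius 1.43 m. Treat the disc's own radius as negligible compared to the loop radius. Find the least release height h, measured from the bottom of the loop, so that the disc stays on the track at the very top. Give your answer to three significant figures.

h_min ≈ 3.93 m

With I = (1/2)MR², the ratio k = I/(MR²) is 0.5.
At the top, contact is just lost when gravity alone supplies the centripetal force: Mg = Mv_top²/r, i.e. v_top² = gr.
With ω = v/R, the kinetic energy at speed v is ½(1+k)Mv² = (3/4)Mv².
Energy conservation from release (height h) to the top (height 2r): Mgh = Mg(2r) + (3/4)M·gr.
Thus h_min = 2r + (1+k)r/2 = r(2 + 1.5/2) = 1.43 × 2.75 ≈ 3.93 m.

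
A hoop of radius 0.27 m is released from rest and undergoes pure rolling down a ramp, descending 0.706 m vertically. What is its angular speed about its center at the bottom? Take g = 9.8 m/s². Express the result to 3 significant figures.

Here I = MR², so the shape factor k = I/(MR²) = 1.
The rolling condition ω = v/R makes the rotational term ½I(v/R)² = ½kMv², so KE_total = ½(1+k)Mv² = Mv².
Energy conservation Mgh = ½(1+k)Mv² gives v = √(2gh/(1+k)) = √(2 × 9.8 × 0.706 / 2) = 2.63 m/s.
Then ω = v/R = 2.63 / 0.27 ≈ 9.74 rad/s.

ω ≈ 9.74 rad/s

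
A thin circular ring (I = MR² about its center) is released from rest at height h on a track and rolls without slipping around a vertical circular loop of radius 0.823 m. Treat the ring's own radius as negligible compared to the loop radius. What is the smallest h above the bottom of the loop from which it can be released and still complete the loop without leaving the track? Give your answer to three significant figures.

For this body I = MR², i.e. k = I/(MR²) = 1.
At the top, contact is just lost when gravity alone supplies the centripetal force: Mg = Mv_top²/r, i.e. v_top² = gr.
With ω = v/R, the kinetic energy at speed v is ½(1+k)Mv² = Mv².
Energy conservation from release (height h) to the top (height 2r): Mgh = Mg(2r) + M·gr.
Thus h_min = 2r + (1+k)r/2 = r(2 + 2/2) = 0.823 × 3 ≈ 2.47 m.

h_min ≈ 2.47 m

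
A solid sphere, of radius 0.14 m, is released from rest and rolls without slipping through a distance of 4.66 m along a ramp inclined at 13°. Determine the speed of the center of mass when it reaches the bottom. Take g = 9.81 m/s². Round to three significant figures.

v ≈ 3.83 m/s

With I = (2/5)MR², the ratio k = I/(MR²) is 0.4.
Pure rolling means v = ωR; then KE = ½Mv² + ½I(v/R)² = ½(1+k)Mv² = (7/10)Mv².
The vertical drop is h = L sinθ = 4.66 × sin13° = 1.048 m.
Setting Mgh = (7/10)Mv² gives v = √(2gh/(1+k)) = √(2·9.81·1.048/1.4) ≈ 3.83 m/s.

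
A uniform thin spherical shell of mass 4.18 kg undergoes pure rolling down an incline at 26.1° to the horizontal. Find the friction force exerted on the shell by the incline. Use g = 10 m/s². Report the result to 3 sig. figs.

f ≈ 7.36 N

With I = (2/3)MR², the ratio k = I/(MR²) is 2/3.
Newton's second law down the slope: Mg sinθ − f = Ma. The torque equation fR = Iα (with α = a/R) gives f = kMa.
Combining, a = g sinθ/(1+k) and f = kMa = kMg sinθ/(1+k).
f = (2/3) × 4.18 × 10 × sin26.1° / 1.667 ≈ 7.36 N.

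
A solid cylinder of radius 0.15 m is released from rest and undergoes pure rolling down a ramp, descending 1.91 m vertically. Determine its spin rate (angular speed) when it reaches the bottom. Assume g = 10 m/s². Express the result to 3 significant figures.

ω ≈ 33.6 rad/s

The moment of inertia is (1/2)MR², giving k ≡ I/(MR²) = 0.5.
Pure rolling means v = ωR; then KE = ½Mv² + ½I(v/R)² = ½(1+k)Mv² = (3/4)Mv².
Energy conservation Mgh = ½(1+k)Mv² gives v = √(2gh/(1+k)) = √(2 × 10 × 1.91 / 1.5) = 5.046 m/s.
Then ω = v/R = 5.046 / 0.15 ≈ 33.6 rad/s.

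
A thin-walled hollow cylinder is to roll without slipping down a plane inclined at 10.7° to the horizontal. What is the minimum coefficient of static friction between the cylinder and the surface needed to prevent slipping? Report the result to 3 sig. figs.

μ_min ≈ 0.0945

For this body I = MR², i.e. k = I/(MR²) = 1.
Along the incline Mg sinθ − f = Ma, and torque about the center fR = Iα = kMR²(a/R) gives f = kMa.
These give a = g sinθ/(1+k) and the required friction f = kMg sinθ/(1+k).
With N = Mg cosθ, the no-slip condition f ≤ μN gives μ_min = f/N = k tanθ/(1+k).
μ_min = 1 × tan10.7° / 2 ≈ 0.0945.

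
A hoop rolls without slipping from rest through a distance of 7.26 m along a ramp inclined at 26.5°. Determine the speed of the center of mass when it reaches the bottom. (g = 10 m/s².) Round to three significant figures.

The moment of inertia is MR², giving k ≡ I/(MR²) = 1.
Since it rolls without slipping, ω = v/R and KE = ½Mv² + ½Iω² = ½(1+k)Mv² = Mv².
The vertical drop is h = L sinθ = 7.26 × sin26.5° = 3.239 m.
Energy conservation: Mgh = Mv², so v = √(2gh/(1+k)) = √(2 × 10 × 3.239 / 2) ≈ 5.69 m/s.

v ≈ 5.69 m/s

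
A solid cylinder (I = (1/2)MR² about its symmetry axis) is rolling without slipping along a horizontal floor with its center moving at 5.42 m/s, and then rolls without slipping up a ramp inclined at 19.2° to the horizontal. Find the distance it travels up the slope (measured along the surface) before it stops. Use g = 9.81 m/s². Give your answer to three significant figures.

For this body I = (1/2)MR², i.e. k = I/(MR²) = 0.5.
Since it rolls without slipping, ω = v/R and KE = ½Mv² + ½Iω² = ½(1+k)Mv² = (3/4)Mv².
Setting this equal to Mgh gives the vertical rise h = (1+k)v₀²/(2g) = 1.5×5.42²/(2×9.81) = 2.246 m.
The distance along the slope is d = h/sinθ = 2.246/sin19.2° ≈ 6.83 m.

d ≈ 6.83 m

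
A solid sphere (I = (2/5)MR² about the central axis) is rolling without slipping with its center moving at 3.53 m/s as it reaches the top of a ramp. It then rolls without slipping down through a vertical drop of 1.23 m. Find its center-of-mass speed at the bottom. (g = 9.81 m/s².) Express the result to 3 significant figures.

The moment of inertia is (2/5)MR², giving k ≡ I/(MR²) = 0.4.
The rolling condition ω = v/R makes the rotational term ½I(v/R)² = ½kMv², so KE_total = ½(1+k)Mv² = (7/10)Mv².
Energy conservation: (7/10)Mv₀² + Mgh = (7/10)Mv², so v² = v₀² + 2gh/(1+k).
v = √(3.53² + 2×9.81×1.23/1.4) = √29.7 ≈ 5.45 m/s.

v ≈ 5.45 m/s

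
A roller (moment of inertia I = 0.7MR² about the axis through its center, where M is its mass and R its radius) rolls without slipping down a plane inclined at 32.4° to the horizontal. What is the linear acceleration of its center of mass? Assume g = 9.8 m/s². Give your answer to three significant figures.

a ≈ 3.09 m/s²

Here I = 0.7MR², so the shape factor k = I/(MR²) = 0.7.
Newton's second law down the slope: Mg sinθ − f = Ma. The torque equation fR = Iα (with α = a/R) gives f = kMa.
Eliminating f: Mg sinθ = (1+k)Ma, so a = g sinθ/(1+k) = 9.8 × sin32.4° / 1.7 ≈ 3.09 m/s².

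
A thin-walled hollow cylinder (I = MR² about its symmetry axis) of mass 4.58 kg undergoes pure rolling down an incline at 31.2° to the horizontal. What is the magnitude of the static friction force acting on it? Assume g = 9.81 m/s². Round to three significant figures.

f ≈ 11.6 N

With I = MR², the ratio k = I/(MR²) is 1.
Translational: Mg sinθ − f = Ma. Rotational about the CM: fR = Iα = kMRa, so f = kMa.
Combining, a = g sinθ/(1+k) and f = kMa = kMg sinθ/(1+k).
f = 1 × 4.58 × 9.81 × sin31.2° / 2 ≈ 11.6 N.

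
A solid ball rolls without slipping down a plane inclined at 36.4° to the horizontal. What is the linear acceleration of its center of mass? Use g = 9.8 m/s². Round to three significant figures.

a ≈ 4.15 m/s²

For this body I = (2/5)MR², i.e. k = I/(MR²) = 0.4.
Newton's second law down the slope: Mg sinθ − f = Ma. The torque equation fR = Iα (with α = a/R) gives f = kMa.
Eliminating f: Mg sinθ = (1+k)Ma, so a = g sinθ/(1+k) = 9.8 × sin36.4° / 1.4 ≈ 4.15 m/s².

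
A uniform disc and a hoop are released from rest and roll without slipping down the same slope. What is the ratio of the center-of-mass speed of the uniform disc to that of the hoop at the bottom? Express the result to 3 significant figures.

v_ratio ≈ 1.15

Each satisfies Mgh = ½(1+k)Mv² with k = I/(MR²), so v ∝ 1/√(1+k).
For the uniform disc k = 0.5; for the hoop k = 1.
v₁/v₂ = √((1+k₂)/(1+k₁)) = √(2/1.5) ≈ 1.15.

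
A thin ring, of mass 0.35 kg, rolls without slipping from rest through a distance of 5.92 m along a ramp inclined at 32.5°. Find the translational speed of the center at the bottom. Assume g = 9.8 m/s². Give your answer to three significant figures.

The moment of inertia is MR², giving k ≡ I/(MR²) = 1.
Rolling without slipping gives ω = v/R, so the total kinetic energy is ½Mv² + ½Iω² = ½(1+k)Mv² = Mv².
The vertical drop is h = L sinθ = 5.92 × sin32.5° = 3.181 m.
Setting Mgh = Mv² gives v = √(2gh/(1+k)) = √(2·9.8·3.181/2) ≈ 5.58 m/s.

v ≈ 5.58 m/s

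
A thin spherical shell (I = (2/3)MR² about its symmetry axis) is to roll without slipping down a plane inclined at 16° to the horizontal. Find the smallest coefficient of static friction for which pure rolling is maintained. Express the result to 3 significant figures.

μ_min ≈ 0.115

The moment of inertia is (2/3)MR², giving k ≡ I/(MR²) = 2/3.
Newton's second law down the slope: Mg sinθ − f = Ma. The torque equation fR = Iα (with α = a/R) gives f = kMa.
These give a = g sinθ/(1+k) and the required friction f = kMg sinθ/(1+k).
With N = Mg cosθ, the no-slip condition f ≤ μN gives μ_min = f/N = k tanθ/(1+k).
μ_min = (2/3) × tan16° / 1.667 ≈ 0.115.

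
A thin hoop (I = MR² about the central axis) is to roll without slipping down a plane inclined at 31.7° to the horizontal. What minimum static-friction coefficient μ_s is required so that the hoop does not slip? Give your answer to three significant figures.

μ_min ≈ 0.309

The moment of inertia is MR², giving k ≡ I/(MR²) = 1.
Translational: Mg sinθ − f = Ma. Rotational about the CM: fR = Iα = kMRa, so f = kMa.
These give a = g sinθ/(1+k) and the required friction f = kMg sinθ/(1+k).
With N = Mg cosθ, the no-slip condition f ≤ μN gives μ_min = f/N = k tanθ/(1+k).
μ_min = 1 × tan31.7° / 2 ≈ 0.309.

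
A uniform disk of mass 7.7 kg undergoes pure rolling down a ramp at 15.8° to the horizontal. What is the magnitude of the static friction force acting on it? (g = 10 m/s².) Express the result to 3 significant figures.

f ≈ 6.99 N

For this body I = (1/2)MR², i.e. k = I/(MR²) = 0.5.
Along the incline Mg sinθ − f = Ma, and torque about the center fR = Iα = kMR²(a/R) gives f = kMa.
Combining, a = g sinθ/(1+k) and f = kMa = kMg sinθ/(1+k).
f = 0.5 × 7.7 × 10 × sin15.8° / 1.5 ≈ 6.99 N.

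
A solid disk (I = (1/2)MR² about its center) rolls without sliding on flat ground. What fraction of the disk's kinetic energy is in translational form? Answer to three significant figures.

Here I = (1/2)MR², so the shape factor k = I/(MR²) = 0.5.
With ω = v/R, KE_trans = ½Mv² and KE_rot = ½Iω² = ½kMv², so KE_total = ½(1+k)Mv².
The translational fraction is therefore 1/(1+k) = 1/1.5 ≈ 0.667.

fraction ≈ 0.667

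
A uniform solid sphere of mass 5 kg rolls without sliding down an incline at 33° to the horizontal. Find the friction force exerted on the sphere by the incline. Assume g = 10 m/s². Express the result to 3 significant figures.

f ≈ 7.78 N

For this body I = (2/5)MR², i.e. k = I/(MR²) = 0.4.
Translational: Mg sinθ − f = Ma. Rotational about the CM: fR = Iα = kMRa, so f = kMa.
Combining, a = g sinθ/(1+k) and f = kMa = kMg sinθ/(1+k).
f = 0.4 × 5 × 10 × sin33° / 1.4 ≈ 7.78 N.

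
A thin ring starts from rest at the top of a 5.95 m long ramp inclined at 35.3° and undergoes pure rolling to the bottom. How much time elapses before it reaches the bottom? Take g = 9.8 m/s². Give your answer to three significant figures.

Here I = MR², so the shape factor k = I/(MR²) = 1.
Newton's second law down the slope: Mg sinθ − f = Ma. The torque equation fR = Iα (with α = a/R) gives f = kMa.
Hence a = g sinθ/(1+k) = 9.8×sin35.3°/2 = 2.832 m/s².
With constant a from rest, t = √(2L/a) = √(2·5.95/2.832) ≈ 2.05 s.

t ≈ 2.05 s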